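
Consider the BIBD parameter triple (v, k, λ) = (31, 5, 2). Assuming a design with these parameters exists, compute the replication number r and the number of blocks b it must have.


Any 2-(v, k, λ) BIBD satisfies two necessary conditions:
  (i)  Each point sits in r blocks, and counting incidences through any fixed point gives r(k − 1) = λ(v − 1), so r = λ(v − 1)/(k − 1).
  (ii) Total incidences bk = vr, so b = vr/k.
Step 1: r = λ(v − 1)/(k − 1) = 2·(31 − 1)/(5 − 1) = 2·30/4 = 60/4 = 15.
Step 2: b = vr/k = 31·15/5 = 465/5 = 93.
Check integrality: r = 15 ∈ Z ✓, b = 93 ∈ Z ✓.
(These identities are necessary conditions: they determine r and b for any design with these parameters, but do not by themselves prove that one exists.)

r = 15, b = 93.


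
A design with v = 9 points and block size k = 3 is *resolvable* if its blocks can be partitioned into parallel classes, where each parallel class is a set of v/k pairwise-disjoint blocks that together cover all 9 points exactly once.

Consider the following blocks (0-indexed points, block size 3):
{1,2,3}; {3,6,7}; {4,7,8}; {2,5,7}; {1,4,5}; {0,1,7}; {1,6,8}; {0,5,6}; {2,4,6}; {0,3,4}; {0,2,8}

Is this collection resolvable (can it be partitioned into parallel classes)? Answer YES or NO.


v = 9, block size k = 3, number of blocks = 11.
For resolvability, blocks must partition into parallel classes of size v/k = 3.
Total blocks must therefore be a multiple of 3: 11 = 3·3 + 2 ⇒ not divisible ✗.
Resolvable? NO.

NO


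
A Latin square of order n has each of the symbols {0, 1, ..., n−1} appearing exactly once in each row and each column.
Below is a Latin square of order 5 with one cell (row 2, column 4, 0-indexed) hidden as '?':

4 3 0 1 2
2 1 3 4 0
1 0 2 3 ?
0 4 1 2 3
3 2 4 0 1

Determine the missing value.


Row 2 contains symbols [0, 1, 2, 3] — missing [4].
Column 4 contains symbols [0, 1, 2, 3] — missing [4].
The missing symbol must appear in both missing sets; intersection = [4].
Therefore the hidden value is 4.

Missing value = 4.


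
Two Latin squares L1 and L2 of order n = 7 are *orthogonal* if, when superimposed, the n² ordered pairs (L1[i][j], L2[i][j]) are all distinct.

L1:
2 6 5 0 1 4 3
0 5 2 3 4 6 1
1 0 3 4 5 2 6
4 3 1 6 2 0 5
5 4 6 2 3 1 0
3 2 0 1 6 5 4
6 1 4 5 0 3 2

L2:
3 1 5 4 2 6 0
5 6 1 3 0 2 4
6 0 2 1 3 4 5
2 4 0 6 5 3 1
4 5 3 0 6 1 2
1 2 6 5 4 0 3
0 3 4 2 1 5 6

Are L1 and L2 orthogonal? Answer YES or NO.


Form the n² = 49 superimposed pairs (L1[i][j], L2[i][j]), row by row (rows and columns indexed from 0):
row 0: (2,3) (6,1) (5,5) (0,4) (1,2) (4,6) (3,0)
row 1: (0,5) (5,6) (2,1) (3,3) (4,0) (6,2) (1,4)
row 2: (1,6) (0,0) (3,2) (4,1) (5,3) (2,4) (6,5)
row 3: (4,2) (3,4) (1,0) (6,6) (2,5) (0,3) (5,1)
row 4: (5,4) (4,5) (6,3) (2,0) (3,6) (1,1) (0,2)
row 5: (3,1) (2,2) (0,6) (1,5) (6,4) (5,0) (4,3)
row 6: (6,0) (1,3) (4,4) (5,2) (0,1) (3,5) (2,6)
Orthogonality requires all 49 pairs distinct.
Check by first coordinate: for each symbol s of L1, list the L2 entries in the n cells where L1 = s; they must all differ.
  L1 = 0: L2 entries (in reading order) 4, 5, 0, 3, 2, 6, 1 — all 7 distinct ✓
  L1 = 1: L2 entries (in reading order) 2, 4, 6, 0, 1, 5, 3 — all 7 distinct ✓
  L1 = 2: L2 entries (in reading order) 3, 1, 4, 5, 0, 2, 6 — all 7 distinct ✓
  L1 = 3: L2 entries (in reading order) 0, 3, 2, 4, 6, 1, 5 — all 7 distinct ✓
  L1 = 4: L2 entries (in reading order) 6, 0, 1, 2, 5, 3, 4 — all 7 distinct ✓
  L1 = 5: L2 entries (in reading order) 5, 6, 3, 1, 4, 0, 2 — all 7 distinct ✓
  L1 = 6: L2 entries (in reading order) 1, 2, 5, 6, 3, 4, 0 — all 7 distinct ✓
Every symbol of L1 meets every symbol of L2 exactly once, so all 49 pairs are distinct (49 of 49).
Conclusion: YES.

YES


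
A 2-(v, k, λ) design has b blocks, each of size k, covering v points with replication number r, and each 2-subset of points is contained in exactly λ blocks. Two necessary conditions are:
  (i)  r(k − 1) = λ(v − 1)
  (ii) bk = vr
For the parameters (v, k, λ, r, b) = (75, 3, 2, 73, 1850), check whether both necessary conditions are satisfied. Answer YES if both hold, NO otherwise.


Condition (i): r(k − 1) = 73·2 = 146; λ(v − 1) = 2·74 = 148. Match? NO.
Condition (ii): bk = 1850·3 = 5550; vr = 75·73 = 5475. Match? NO.
Both conditions hold? NO.

NO


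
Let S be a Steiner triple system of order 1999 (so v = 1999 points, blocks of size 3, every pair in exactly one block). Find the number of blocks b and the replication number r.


An STS(v) is a 2-(v, 3, 1) BIBD: block size k = 3, λ = 1.
Replication: r(k − 1) = λ(v − 1) ⇒ r·2 = 1999 − 1 = 1998 ⇒ r = 999.
Block count: b = v(v − 1)/6 = 1999·1998/6 = 3994002/6 = 665667.

r = 999, b = 665667.


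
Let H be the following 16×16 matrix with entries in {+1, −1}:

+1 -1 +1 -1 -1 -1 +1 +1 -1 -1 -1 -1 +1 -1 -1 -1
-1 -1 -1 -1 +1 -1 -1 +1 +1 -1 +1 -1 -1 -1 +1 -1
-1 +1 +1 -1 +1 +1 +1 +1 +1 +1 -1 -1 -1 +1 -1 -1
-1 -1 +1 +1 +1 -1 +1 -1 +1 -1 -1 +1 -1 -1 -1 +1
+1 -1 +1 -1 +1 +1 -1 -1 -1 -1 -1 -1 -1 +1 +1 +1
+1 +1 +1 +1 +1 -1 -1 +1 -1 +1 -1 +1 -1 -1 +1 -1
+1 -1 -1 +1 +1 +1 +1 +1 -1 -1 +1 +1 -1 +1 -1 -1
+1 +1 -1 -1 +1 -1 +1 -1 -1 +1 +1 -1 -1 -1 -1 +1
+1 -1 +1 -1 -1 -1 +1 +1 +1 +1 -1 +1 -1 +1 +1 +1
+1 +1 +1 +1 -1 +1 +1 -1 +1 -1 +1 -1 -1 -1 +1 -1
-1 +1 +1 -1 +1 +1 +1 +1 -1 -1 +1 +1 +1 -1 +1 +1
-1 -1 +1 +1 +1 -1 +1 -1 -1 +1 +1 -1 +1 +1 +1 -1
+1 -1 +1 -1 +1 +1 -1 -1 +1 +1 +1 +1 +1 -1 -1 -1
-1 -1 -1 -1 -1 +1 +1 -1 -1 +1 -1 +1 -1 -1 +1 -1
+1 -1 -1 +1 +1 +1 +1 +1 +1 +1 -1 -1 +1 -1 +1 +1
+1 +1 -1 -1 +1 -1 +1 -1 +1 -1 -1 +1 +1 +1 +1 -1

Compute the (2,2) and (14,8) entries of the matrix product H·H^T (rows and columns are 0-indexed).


Row 2 of H: [-1, 1, 1, -1, 1, 1, 1, 1, 1, 1, -1, -1, -1, 1, -1, -1].
Row 8 of H: [1, -1, 1, -1, -1, -1, 1, 1, 1, 1, -1, 1, -1, 1, 1, 1].
Row 14 of H: [1, -1, -1, 1, 1, 1, 1, 1, 1, 1, -1, -1, 1, -1, 1, 1].
(H·H^T)[2][2] = Σ_j H[2][j]·H[2][j] = (-1)² + (1)² + (1)² + (-1)² + (1)² + (1)² + (1)² + (1)² + (1)² + (1)² + (-1)² + (-1)² + (-1)² + (1)² + (-1)² + (-1)² = 1 + 1 + 1 + 1 + 1 + 1 + 1 + 1 + 1 + 1 + 1 + 1 + 1 + 1 + 1 + 1 = 16.
(H·H^T)[14][8] = Σ_j H[14][j]·H[8][j] = (1)·(1) + (-1)·(-1) + (-1)·(1) + (1)·(-1) + (1)·(-1) + (1)·(-1) + (1)·(1) + (1)·(1) + (1)·(1) + (1)·(1) + (-1)·(-1) + (-1)·(1) + (1)·(-1) + (-1)·(1) + (1)·(1) + (1)·(1) = 1 + 1 + -1 + -1 + -1 + -1 + 1 + 1 + 1 + 1 + 1 + -1 + -1 + -1 + 1 + 1 = 2.
Rows 14 and 8 are not orthogonal (dot product = 2 ≠ 0), so H is not a Hadamard matrix.

(2,2) entry = 16; (14,8) entry = 2.


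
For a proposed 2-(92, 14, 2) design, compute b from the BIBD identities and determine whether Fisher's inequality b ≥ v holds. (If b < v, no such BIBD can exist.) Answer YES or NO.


b = λv(v − 1)/(k(k − 1)) = 2·92·91/(14·13) = 16744/182 = 92.
Compare with v = 92: b ≥ v, so Fisher's inequality holds.

YES


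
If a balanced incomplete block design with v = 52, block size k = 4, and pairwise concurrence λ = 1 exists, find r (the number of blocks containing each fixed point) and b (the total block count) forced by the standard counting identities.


Any 2-(v, k, λ) BIBD satisfies two necessary conditions:
  (i)  Each point sits in r blocks, and counting incidences through any fixed point gives r(k − 1) = λ(v − 1), so r = λ(v − 1)/(k − 1).
  (ii) Total incidences bk = vr, so b = vr/k.
Step 1: r = λ(v − 1)/(k − 1) = 1·(52 − 1)/(4 − 1) = 1·51/3 = 51/3 = 17.
Step 2: b = vr/k = 52·17/4 = 884/4 = 221.
Check integrality: r = 17 ∈ Z ✓, b = 221 ∈ Z ✓.
(These identities are necessary conditions: they determine r and b for any design with these parameters, but do not by themselves prove that one exists.)

r = 17, b = 221.


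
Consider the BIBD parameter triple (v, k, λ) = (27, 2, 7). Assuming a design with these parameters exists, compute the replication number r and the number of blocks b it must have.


Any 2-(v, k, λ) BIBD satisfies two necessary conditions:
  (i)  Each point sits in r blocks, and counting incidences through any fixed point gives r(k − 1) = λ(v − 1), so r = λ(v − 1)/(k − 1).
  (ii) Total incidences bk = vr, so b = vr/k.
Step 1: r = λ(v − 1)/(k − 1) = 7·(27 − 1)/(2 − 1) = 7·26/1 = 182/1 = 182.
Step 2: b = vr/k = 27·182/2 = 4914/2 = 2457.
Check integrality: r = 182 ∈ Z ✓, b = 2457 ∈ Z ✓.
(These identities are necessary conditions: they determine r and b for any design with these parameters, but do not by themselves prove that one exists.)

r = 182, b = 2457.


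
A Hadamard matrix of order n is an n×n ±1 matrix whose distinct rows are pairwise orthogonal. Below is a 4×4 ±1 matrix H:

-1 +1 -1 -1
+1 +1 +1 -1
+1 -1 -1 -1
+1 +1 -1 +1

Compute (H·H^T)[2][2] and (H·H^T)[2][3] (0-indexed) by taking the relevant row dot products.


Row 2 of H: [1, -1, -1, -1].
Row 3 of H: [1, 1, -1, 1].
(H·H^T)[2][2] = Σ_j H[2][j]·H[2][j] = (1)² + (-1)² + (-1)² + (-1)² = 1 + 1 + 1 + 1 = 4.
(H·H^T)[2][3] = Σ_j H[2][j]·H[3][j] = (1)·(1) + (-1)·(1) + (-1)·(-1) + (-1)·(1) = 1 + -1 + 1 + -1 = 0.
So rows 2 and 3 are orthogonal; the diagonal entry equals n = 4.

(2,2) entry = 4; (2,3) entry = 0.


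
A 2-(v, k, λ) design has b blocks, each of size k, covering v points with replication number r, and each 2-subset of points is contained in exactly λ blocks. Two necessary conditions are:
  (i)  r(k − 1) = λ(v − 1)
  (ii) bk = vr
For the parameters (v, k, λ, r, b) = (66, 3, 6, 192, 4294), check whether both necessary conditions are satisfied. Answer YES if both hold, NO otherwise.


Condition (i): r(k − 1) = 192·2 = 384; λ(v − 1) = 6·65 = 390. Match? NO.
Condition (ii): bk = 4294·3 = 12882; vr = 66·192 = 12672. Match? NO.
Both conditions hold? NO.

NO


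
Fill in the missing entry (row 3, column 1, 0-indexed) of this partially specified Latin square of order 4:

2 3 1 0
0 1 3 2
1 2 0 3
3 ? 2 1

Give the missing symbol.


Row 3 contains symbols [1, 2, 3] — missing [0].
Column 1 contains symbols [1, 2, 3] — missing [0].
The missing symbol must appear in both missing sets; intersection = [0].
Therefore the hidden value is 0.

Missing value = 0.


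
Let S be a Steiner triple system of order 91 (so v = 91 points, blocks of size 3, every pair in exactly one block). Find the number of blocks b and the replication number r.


An STS(v) is a 2-(v, 3, 1) BIBD: block size k = 3, λ = 1.
Replication: r(k − 1) = λ(v − 1) ⇒ r·2 = 91 − 1 = 90 ⇒ r = 45.
Block count: bk = vr ⇒ b·3 = 91·45 = 4095 ⇒ b = 1365.

r = 45, b = 1365.


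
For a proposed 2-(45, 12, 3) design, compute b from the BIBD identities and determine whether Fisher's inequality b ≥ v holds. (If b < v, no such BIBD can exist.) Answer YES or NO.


r = λ(v − 1)/(k − 1) = 3·44/11 = 12.
b = vr/k = 45·12/12 = 45.
Fisher's inequality: b ≥ v ⇔ 45 ≥ 45? YES.

YES


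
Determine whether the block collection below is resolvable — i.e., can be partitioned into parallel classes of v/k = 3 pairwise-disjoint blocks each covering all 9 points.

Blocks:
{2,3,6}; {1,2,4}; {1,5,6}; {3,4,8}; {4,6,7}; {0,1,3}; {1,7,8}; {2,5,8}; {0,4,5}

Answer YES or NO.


v = 9, block size k = 3, number of blocks = 9.
For resolvability, blocks must partition into parallel classes of size v/k = 3.
Total blocks must therefore be a multiple of 3: 9 = 3·3 + 0 ⇒ divisible ✓.
Consider block {1,2,4}. It intersects every other block in the collection, so no parallel class of size 3 can contain it.
Since every block must belong to some parallel class in a resolution, the collection cannot be partitioned into parallel classes.
Resolvable? NO.

NO


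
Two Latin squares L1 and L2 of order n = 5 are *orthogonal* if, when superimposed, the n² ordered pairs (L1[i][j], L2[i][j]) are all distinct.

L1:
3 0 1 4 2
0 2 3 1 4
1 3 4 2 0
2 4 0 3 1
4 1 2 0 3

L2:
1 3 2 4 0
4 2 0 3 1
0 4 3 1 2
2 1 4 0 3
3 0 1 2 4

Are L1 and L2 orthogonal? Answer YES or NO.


Form the n² = 25 superimposed pairs (L1[i][j], L2[i][j]), row by row (rows and columns indexed from 0):
row 0: (3,1) (0,3) (1,2) (4,4) (2,0)
row 1: (0,4) (2,2) (3,0) (1,3) (4,1)
row 2: (1,0) (3,4) (4,3) (2,1) (0,2)
row 3: (2,2) (4,1) (0,4) (3,0) (1,3)
row 4: (4,3) (1,0) (2,1) (0,2) (3,4)
Orthogonality requires all 25 pairs distinct.
But the pair (2,2) repeats: cell (1,1) has L1 = 2, L2 = 2, and cell (3,0) has L1 = 2, L2 = 2.
A repeated pair means some other pair never occurs (only 15 distinct pairs out of 25), so the squares are not orthogonal.
Conclusion: NO.

NO


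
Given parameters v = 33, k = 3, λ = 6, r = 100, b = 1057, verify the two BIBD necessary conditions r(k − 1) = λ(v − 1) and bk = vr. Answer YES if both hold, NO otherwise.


Condition (i): r(k − 1) = 100·2 = 200; λ(v − 1) = 6·32 = 192. Match? NO.
Condition (ii): bk = 1057·3 = 3171; vr = 33·100 = 3300. Match? NO.
Both conditions hold? NO.

NO


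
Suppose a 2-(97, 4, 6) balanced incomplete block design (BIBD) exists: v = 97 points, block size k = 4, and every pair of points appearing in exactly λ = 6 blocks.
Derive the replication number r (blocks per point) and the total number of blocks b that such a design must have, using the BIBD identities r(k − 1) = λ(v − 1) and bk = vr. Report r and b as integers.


Any 2-(v, k, λ) BIBD satisfies two necessary conditions:
  (i)  Each point sits in r blocks, and counting incidences through any fixed point gives r(k − 1) = λ(v − 1), so r = λ(v − 1)/(k − 1).
  (ii) Total incidences bk = vr, so b = vr/k.
Step 1: r = λ(v − 1)/(k − 1) = 6·(97 − 1)/(4 − 1) = 6·96/3 = 576/3 = 192.
Step 2: b = vr/k = 97·192/4 = 18624/4 = 4656.
Check integrality: r = 192 ∈ Z ✓, b = 4656 ∈ Z ✓.
(These identities are necessary conditions: they determine r and b for any design with these parameters, but do not by themselves prove that one exists.)

r = 192, b = 4656.


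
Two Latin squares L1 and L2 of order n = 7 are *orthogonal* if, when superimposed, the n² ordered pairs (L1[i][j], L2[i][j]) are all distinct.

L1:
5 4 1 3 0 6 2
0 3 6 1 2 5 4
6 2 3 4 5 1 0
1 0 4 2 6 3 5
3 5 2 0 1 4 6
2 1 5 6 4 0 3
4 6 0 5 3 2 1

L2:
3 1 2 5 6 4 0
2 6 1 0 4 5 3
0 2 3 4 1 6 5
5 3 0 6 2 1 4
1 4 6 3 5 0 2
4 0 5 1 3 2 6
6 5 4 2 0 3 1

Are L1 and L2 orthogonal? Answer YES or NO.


Form the n² = 49 superimposed pairs (L1[i][j], L2[i][j]), row by row (rows and columns indexed from 0):
row 0: (5,3) (4,1) (1,2) (3,5) (0,6) (6,4) (2,0)
row 1: (0,2) (3,6) (6,1) (1,0) (2,4) (5,5) (4,3)
row 2: (6,0) (2,2) (3,3) (4,4) (5,1) (1,6) (0,5)
row 3: (1,5) (0,3) (4,0) (2,6) (6,2) (3,1) (5,4)
row 4: (3,1) (5,4) (2,6) (0,3) (1,5) (4,0) (6,2)
row 5: (2,4) (1,0) (5,5) (6,1) (4,3) (0,2) (3,6)
row 6: (4,6) (6,5) (0,4) (5,2) (3,0) (2,3) (1,1)
Orthogonality requires all 49 pairs distinct.
But the pair (3,1) repeats: cell (3,5) has L1 = 3, L2 = 1, and cell (4,0) has L1 = 3, L2 = 1.
A repeated pair means some other pair never occurs (only 35 distinct pairs out of 49), so the squares are not orthogonal.
Conclusion: NO.

NO


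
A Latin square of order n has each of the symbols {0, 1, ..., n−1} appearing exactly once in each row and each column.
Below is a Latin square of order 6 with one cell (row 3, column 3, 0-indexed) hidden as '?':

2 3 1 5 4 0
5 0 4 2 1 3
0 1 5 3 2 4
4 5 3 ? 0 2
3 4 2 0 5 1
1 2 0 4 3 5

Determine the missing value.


Row 3 contains symbols [0, 2, 3, 4, 5] — missing [1].
Column 3 contains symbols [0, 2, 3, 4, 5] — missing [1].
The missing symbol must appear in both missing sets; intersection = [1].
Therefore the hidden value is 1.

Missing value = 1.


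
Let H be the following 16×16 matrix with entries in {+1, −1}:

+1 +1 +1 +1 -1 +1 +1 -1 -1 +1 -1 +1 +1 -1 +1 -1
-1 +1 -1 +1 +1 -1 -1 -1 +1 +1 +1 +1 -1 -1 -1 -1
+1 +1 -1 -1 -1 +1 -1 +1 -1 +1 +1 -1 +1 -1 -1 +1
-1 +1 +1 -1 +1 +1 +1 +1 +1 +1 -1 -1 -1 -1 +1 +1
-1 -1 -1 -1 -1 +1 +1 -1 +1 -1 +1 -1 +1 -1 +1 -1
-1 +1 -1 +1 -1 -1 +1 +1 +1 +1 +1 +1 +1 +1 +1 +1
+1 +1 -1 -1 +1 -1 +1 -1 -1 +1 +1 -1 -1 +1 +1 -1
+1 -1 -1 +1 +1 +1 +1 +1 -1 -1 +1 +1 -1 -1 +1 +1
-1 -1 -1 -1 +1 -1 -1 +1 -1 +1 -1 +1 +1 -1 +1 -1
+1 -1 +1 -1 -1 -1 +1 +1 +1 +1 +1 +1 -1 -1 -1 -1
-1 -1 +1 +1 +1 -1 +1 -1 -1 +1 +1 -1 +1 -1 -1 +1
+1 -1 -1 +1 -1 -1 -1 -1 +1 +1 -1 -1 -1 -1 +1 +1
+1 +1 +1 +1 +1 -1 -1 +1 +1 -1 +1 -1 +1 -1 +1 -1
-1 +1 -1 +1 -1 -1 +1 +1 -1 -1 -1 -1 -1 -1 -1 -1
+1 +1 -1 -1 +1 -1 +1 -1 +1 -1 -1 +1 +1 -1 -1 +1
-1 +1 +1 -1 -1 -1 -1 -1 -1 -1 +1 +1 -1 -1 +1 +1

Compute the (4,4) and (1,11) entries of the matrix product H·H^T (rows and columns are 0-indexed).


Row 1 of H: [-1, 1, -1, 1, 1, -1, -1, -1, 1, 1, 1, 1, -1, -1, -1, -1].
Row 4 of H: [-1, -1, -1, -1, -1, 1, 1, -1, 1, -1, 1, -1, 1, -1, 1, -1].
Row 11 of H: [1, -1, -1, 1, -1, -1, -1, -1, 1, 1, -1, -1, -1, -1, 1, 1].
(H·H^T)[4][4] = Σ_j H[4][j]·H[4][j] = (-1)² + (-1)² + (-1)² + (-1)² + (-1)² + (1)² + (1)² + (-1)² + (1)² + (-1)² + (1)² + (-1)² + (1)² + (-1)² + (1)² + (-1)² = 1 + 1 + 1 + 1 + 1 + 1 + 1 + 1 + 1 + 1 + 1 + 1 + 1 + 1 + 1 + 1 = 16.
(H·H^T)[1][11] = Σ_j H[1][j]·H[11][j] = (-1)·(1) + (1)·(-1) + (-1)·(-1) + (1)·(1) + (1)·(-1) + (-1)·(-1) + (-1)·(-1) + (-1)·(-1) + (1)·(1) + (1)·(1) + (1)·(-1) + (1)·(-1) + (-1)·(-1) + (-1)·(-1) + (-1)·(1) + (-1)·(1) = -1 + -1 + 1 + 1 + -1 + 1 + 1 + 1 + 1 + 1 + -1 + -1 + 1 + 1 + -1 + -1 = 2.
Rows 1 and 11 are not orthogonal (dot product = 2 ≠ 0), so H is not a Hadamard matrix.

(4,4) entry = 16; (1,11) entry = 2.


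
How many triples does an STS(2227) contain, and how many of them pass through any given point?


An STS(v) is a 2-(v, 3, 1) BIBD: block size k = 3, λ = 1.
Replication: r(k − 1) = λ(v − 1) ⇒ r·2 = 2227 − 1 = 2226 ⇒ r = 1113.
Block count: bk = vr ⇒ b·3 = 2227·1113 = 2478651 ⇒ b = 826217.
(Check via b = v(v − 1)/6 = 2227·2226/6 = 4957302/6 = 826217.)

r = 1113, b = 826217.


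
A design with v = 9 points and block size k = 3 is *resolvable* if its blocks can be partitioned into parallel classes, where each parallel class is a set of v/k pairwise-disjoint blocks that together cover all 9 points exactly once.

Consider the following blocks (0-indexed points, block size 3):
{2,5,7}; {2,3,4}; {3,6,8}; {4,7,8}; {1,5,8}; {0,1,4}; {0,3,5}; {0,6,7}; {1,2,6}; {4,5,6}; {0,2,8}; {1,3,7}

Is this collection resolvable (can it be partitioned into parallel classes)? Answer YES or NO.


v = 9, block size k = 3, number of blocks = 12.
For resolvability, blocks must partition into parallel classes of size v/k = 3.
Total blocks must therefore be a multiple of 3: 12 = 3·4 + 0 ⇒ divisible ✓.
Greedy packing gives 4 candidate class(es). Each should be a full parallel class (size 3, covers all 9 points).
  Class 1 (3 blocks): {2,5,7}; {3,6,8}; {0,1,4}. Points covered: [0, 1, 2, 3, 4, 5, 6, 7, 8].
  Class 2 (3 blocks): {2,3,4}; {1,5,8}; {0,6,7}. Points covered: [0, 1, 2, 3, 4, 5, 6, 7, 8].
  Class 3 (3 blocks): {4,7,8}; {0,3,5}; {1,2,6}. Points covered: [0, 1, 2, 3, 4, 5, 6, 7, 8].
  Class 4 (3 blocks): {4,5,6}; {0,2,8}; {1,3,7}. Points covered: [0, 1, 2, 3, 4, 5, 6, 7, 8].
All classes full (size 3)? YES. All classes cover every point? YES.
Resolvable? YES.

YES


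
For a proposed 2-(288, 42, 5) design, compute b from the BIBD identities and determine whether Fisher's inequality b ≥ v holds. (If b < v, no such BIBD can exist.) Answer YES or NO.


b = λv(v − 1)/(k(k − 1)) = 5·288·287/(42·41) = 413280/1722 = 240.
Compare with v = 288: b < v, so Fisher's inequality fails.

NO


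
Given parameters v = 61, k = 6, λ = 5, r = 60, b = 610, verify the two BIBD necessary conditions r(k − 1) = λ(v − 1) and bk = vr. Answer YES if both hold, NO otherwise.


Condition (i): r(k − 1) = 60·5 = 300; λ(v − 1) = 5·60 = 300. Match? YES.
Condition (ii): bk = 610·6 = 3660; vr = 61·60 = 3660. Match? YES.
Both conditions hold? YES.

YES


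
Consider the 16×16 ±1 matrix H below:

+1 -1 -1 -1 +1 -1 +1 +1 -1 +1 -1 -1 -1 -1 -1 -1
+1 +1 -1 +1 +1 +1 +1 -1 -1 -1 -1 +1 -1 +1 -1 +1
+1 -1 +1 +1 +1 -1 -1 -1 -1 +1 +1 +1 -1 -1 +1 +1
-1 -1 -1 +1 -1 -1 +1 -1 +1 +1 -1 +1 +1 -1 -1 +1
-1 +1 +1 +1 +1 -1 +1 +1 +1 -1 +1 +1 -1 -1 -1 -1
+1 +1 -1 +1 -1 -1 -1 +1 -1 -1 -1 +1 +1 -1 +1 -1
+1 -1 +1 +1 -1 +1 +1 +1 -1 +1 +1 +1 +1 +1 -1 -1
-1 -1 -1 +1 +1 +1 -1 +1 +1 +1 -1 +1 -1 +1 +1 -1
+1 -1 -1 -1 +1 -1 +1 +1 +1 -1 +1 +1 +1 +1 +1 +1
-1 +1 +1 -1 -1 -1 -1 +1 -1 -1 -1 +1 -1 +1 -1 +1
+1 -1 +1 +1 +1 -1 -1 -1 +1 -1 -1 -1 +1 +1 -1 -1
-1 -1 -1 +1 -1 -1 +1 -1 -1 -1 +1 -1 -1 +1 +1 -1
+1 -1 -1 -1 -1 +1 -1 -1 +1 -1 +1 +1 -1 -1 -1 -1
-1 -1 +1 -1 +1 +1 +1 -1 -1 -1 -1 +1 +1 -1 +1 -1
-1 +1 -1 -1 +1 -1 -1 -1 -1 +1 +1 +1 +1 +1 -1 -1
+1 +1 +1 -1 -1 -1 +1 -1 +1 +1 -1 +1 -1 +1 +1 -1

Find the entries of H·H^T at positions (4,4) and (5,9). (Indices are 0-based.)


Row 4 of H: [-1, 1, 1, 1, 1, -1, 1, 1, 1, -1, 1, 1, -1, -1, -1, -1].
Row 5 of H: [1, 1, -1, 1, -1, -1, -1, 1, -1, -1, -1, 1, 1, -1, 1, -1].
Row 9 of H: [-1, 1, 1, -1, -1, -1, -1, 1, -1, -1, -1, 1, -1, 1, -1, 1].
(H·H^T)[4][4] = Σ_j H[4][j]·H[4][j] = (-1)² + (1)² + (1)² + (1)² + (1)² + (-1)² + (1)² + (1)² + (1)² + (-1)² + (1)² + (1)² + (-1)² + (-1)² + (-1)² + (-1)² = 1 + 1 + 1 + 1 + 1 + 1 + 1 + 1 + 1 + 1 + 1 + 1 + 1 + 1 + 1 + 1 = 16.
(H·H^T)[5][9] = Σ_j H[5][j]·H[9][j] = (1)·(-1) + (1)·(1) + (-1)·(1) + (1)·(-1) + (-1)·(-1) + (-1)·(-1) + (-1)·(-1) + (1)·(1) + (-1)·(-1) + (-1)·(-1) + (-1)·(-1) + (1)·(1) + (1)·(-1) + (-1)·(1) + (1)·(-1) + (-1)·(1) = -1 + 1 + -1 + -1 + 1 + 1 + 1 + 1 + 1 + 1 + 1 + 1 + -1 + -1 + -1 + -1 = 2.
Rows 5 and 9 are not orthogonal (dot product = 2 ≠ 0), so H is not a Hadamard matrix.

(4,4) entry = 16; (5,9) entry = 2.


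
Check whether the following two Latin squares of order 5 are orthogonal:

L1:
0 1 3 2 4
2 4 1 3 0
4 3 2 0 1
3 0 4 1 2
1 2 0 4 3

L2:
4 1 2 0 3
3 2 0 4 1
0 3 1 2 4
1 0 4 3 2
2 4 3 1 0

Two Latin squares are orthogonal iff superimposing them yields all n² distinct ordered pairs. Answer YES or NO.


Form the n² = 25 superimposed pairs (L1[i][j], L2[i][j]), row by row (rows and columns indexed from 0):
row 0: (0,4) (1,1) (3,2) (2,0) (4,3)
row 1: (2,3) (4,2) (1,0) (3,4) (0,1)
row 2: (4,0) (3,3) (2,1) (0,2) (1,4)
row 3: (3,1) (0,0) (4,4) (1,3) (2,2)
row 4: (1,2) (2,4) (0,3) (4,1) (3,0)
Orthogonality requires all 25 pairs distinct.
Check by first coordinate: for each symbol s of L1, list the L2 entries in the n cells where L1 = s; they must all differ.
  L1 = 0: L2 entries (in reading order) 4, 1, 2, 0, 3 — all 5 distinct ✓
  L1 = 1: L2 entries (in reading order) 1, 0, 4, 3, 2 — all 5 distinct ✓
  L1 = 2: L2 entries (in reading order) 0, 3, 1, 2, 4 — all 5 distinct ✓
  L1 = 3: L2 entries (in reading order) 2, 4, 3, 1, 0 — all 5 distinct ✓
  L1 = 4: L2 entries (in reading order) 3, 2, 0, 4, 1 — all 5 distinct ✓
Every symbol of L1 meets every symbol of L2 exactly once, so all 25 pairs are distinct (25 of 25).
Conclusion: YES.

YES


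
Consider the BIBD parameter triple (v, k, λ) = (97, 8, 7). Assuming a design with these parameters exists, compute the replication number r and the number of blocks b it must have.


Any 2-(v, k, λ) BIBD satisfies two necessary conditions:
  (i)  Each point sits in r blocks, and counting incidences through any fixed point gives r(k − 1) = λ(v − 1), so r = λ(v − 1)/(k − 1).
  (ii) Total incidences bk = vr, so b = vr/k.
Step 1: r = λ(v − 1)/(k − 1) = 7·(97 − 1)/(8 − 1) = 7·96/7 = 672/7 = 96.
Step 2: b = vr/k = 97·96/8 = 9312/8 = 1164.
Check integrality: r = 96 ∈ Z ✓, b = 1164 ∈ Z ✓.
(These identities are necessary conditions: they determine r and b for any design with these parameters, but do not by themselves prove that one exists.)

r = 96, b = 1164.


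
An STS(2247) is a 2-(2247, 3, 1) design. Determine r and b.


An STS(v) is a 2-(v, 3, 1) BIBD: block size k = 3, λ = 1.
Replication: r(k − 1) = λ(v − 1) ⇒ r·2 = 2247 − 1 = 2246 ⇒ r = 1123.
Block count: b = v(v − 1)/6 = 2247·2246/6 = 5046762/6 = 841127.

r = 1123, b = 841127.


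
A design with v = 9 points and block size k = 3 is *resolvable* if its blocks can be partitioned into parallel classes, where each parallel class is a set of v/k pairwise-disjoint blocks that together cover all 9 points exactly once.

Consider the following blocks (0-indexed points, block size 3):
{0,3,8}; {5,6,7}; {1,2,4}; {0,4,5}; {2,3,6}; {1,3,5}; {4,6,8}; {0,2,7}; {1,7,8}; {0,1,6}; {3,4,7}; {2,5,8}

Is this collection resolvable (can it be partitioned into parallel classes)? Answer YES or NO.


v = 9, block size k = 3, number of blocks = 12.
For resolvability, blocks must partition into parallel classes of size v/k = 3.
Total blocks must therefore be a multiple of 3: 12 = 3·4 + 0 ⇒ divisible ✓.
Greedy packing gives 4 candidate class(es). Each should be a full parallel class (size 3, covers all 9 points).
  Class 1 (3 blocks): {0,3,8}; {5,6,7}; {1,2,4}. Points covered: [0, 1, 2, 3, 4, 5, 6, 7, 8].
  Class 2 (3 blocks): {0,4,5}; {2,3,6}; {1,7,8}. Points covered: [0, 1, 2, 3, 4, 5, 6, 7, 8].
  Class 3 (3 blocks): {1,3,5}; {4,6,8}; {0,2,7}. Points covered: [0, 1, 2, 3, 4, 5, 6, 7, 8].
  Class 4 (3 blocks): {0,1,6}; {3,4,7}; {2,5,8}. Points covered: [0, 1, 2, 3, 4, 5, 6, 7, 8].
All classes full (size 3)? YES. All classes cover every point? YES.
Resolvable? YES.

YES


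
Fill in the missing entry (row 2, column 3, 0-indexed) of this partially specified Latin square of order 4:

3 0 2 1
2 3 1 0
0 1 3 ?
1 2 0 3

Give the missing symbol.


Row 2 contains symbols [0, 1, 3] — missing [2].
Column 3 contains symbols [0, 1, 3] — missing [2].
The missing symbol must appear in both missing sets; intersection = [2].
Therefore the hidden value is 2.

Missing value = 2.


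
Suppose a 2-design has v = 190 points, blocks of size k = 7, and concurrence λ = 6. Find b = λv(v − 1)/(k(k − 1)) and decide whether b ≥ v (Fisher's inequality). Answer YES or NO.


b = λv(v − 1)/(k(k − 1)) = 6·190·189/(7·6) = 215460/42 = 5130.
Compare with v = 190: b ≥ v, so Fisher's inequality holds.

YES


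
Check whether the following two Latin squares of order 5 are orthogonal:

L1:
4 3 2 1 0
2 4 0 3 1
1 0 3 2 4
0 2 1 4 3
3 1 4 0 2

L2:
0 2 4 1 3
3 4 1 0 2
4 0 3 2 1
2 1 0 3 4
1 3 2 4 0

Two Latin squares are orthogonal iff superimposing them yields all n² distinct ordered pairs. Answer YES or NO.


Form the n² = 25 superimposed pairs (L1[i][j], L2[i][j]), row by row (rows and columns indexed from 0):
row 0: (4,0) (3,2) (2,4) (1,1) (0,3)
row 1: (2,3) (4,4) (0,1) (3,0) (1,2)
row 2: (1,4) (0,0) (3,3) (2,2) (4,1)
row 3: (0,2) (2,1) (1,0) (4,3) (3,4)
row 4: (3,1) (1,3) (4,2) (0,4) (2,0)
Orthogonality requires all 25 pairs distinct.
Check by first coordinate: for each symbol s of L1, list the L2 entries in the n cells where L1 = s; they must all differ.
  L1 = 0: L2 entries (in reading order) 3, 1, 0, 2, 4 — all 5 distinct ✓
  L1 = 1: L2 entries (in reading order) 1, 2, 4, 0, 3 — all 5 distinct ✓
  L1 = 2: L2 entries (in reading order) 4, 3, 2, 1, 0 — all 5 distinct ✓
  L1 = 3: L2 entries (in reading order) 2, 0, 3, 4, 1 — all 5 distinct ✓
  L1 = 4: L2 entries (in reading order) 0, 4, 1, 3, 2 — all 5 distinct ✓
Every symbol of L1 meets every symbol of L2 exactly once, so all 25 pairs are distinct (25 of 25).
Conclusion: YES.

YES


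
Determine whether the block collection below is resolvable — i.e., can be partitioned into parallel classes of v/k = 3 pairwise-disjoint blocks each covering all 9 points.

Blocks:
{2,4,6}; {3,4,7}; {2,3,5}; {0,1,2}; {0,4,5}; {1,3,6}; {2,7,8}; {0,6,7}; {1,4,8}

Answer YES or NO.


v = 9, block size k = 3, number of blocks = 9.
For resolvability, blocks must partition into parallel classes of size v/k = 3.
Total blocks must therefore be a multiple of 3: 9 = 3·3 + 0 ⇒ divisible ✓.
Consider block {2,4,6}. It intersects every other block in the collection, so no parallel class of size 3 can contain it.
Since every block must belong to some parallel class in a resolution, the collection cannot be partitioned into parallel classes.
Resolvable? NO.

NO


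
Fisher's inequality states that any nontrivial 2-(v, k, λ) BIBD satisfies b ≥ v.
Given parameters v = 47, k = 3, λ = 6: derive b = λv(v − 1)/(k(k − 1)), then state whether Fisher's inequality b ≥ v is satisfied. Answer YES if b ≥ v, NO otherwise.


b = λv(v − 1)/(k(k − 1)) = 6·47·46/(3·2) = 12972/6 = 2162.
Compare with v = 47: b ≥ v, so Fisher's inequality holds.

YES


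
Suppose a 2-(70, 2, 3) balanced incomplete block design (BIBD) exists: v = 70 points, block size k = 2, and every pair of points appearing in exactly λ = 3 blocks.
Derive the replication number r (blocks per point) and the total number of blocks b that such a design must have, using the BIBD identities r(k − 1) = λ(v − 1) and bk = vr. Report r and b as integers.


Any 2-(v, k, λ) BIBD satisfies two necessary conditions:
  (i)  Each point sits in r blocks, and counting incidences through any fixed point gives r(k − 1) = λ(v − 1), so r = λ(v − 1)/(k − 1).
  (ii) Total incidences bk = vr, so b = vr/k.
Step 1: r = λ(v − 1)/(k − 1) = 3·(70 − 1)/(2 − 1) = 3·69/1 = 207/1 = 207.
Step 2: b = vr/k = 70·207/2 = 14490/2 = 7245.
Check integrality: r = 207 ∈ Z ✓, b = 7245 ∈ Z ✓.
(These identities are necessary conditions: they determine r and b for any design with these parameters, but do not by themselves prove that one exists.)

r = 207, b = 7245.


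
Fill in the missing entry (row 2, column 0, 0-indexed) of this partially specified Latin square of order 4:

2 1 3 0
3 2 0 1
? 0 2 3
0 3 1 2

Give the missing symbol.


Row 2 contains symbols [0, 2, 3] — missing [1].
Column 0 contains symbols [0, 2, 3] — missing [1].
The missing symbol must appear in both missing sets; intersection = [1].
Therefore the hidden value is 1.

Missing value = 1.


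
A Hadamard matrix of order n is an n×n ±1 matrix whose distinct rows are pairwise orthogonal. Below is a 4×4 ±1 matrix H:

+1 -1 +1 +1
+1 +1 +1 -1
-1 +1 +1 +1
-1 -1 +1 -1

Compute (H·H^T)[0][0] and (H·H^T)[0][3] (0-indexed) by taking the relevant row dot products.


Row 0 of H: [1, -1, 1, 1].
Row 3 of H: [-1, -1, 1, -1].
(H·H^T)[0][0] = Σ_j H[0][j]·H[0][j] = (1)² + (-1)² + (1)² + (1)² = 1 + 1 + 1 + 1 = 4.
(H·H^T)[0][3] = Σ_j H[0][j]·H[3][j] = (1)·(-1) + (-1)·(-1) + (1)·(1) + (1)·(-1) = -1 + 1 + 1 + -1 = 0.
So rows 0 and 3 are orthogonal; the diagonal entry equals n = 4.

(0,0) entry = 4; (0,3) entry = 0.


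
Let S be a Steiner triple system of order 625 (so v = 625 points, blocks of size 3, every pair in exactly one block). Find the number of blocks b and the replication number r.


An STS(v) is a 2-(v, 3, 1) BIBD: block size k = 3, λ = 1.
Replication: r(k − 1) = λ(v − 1) ⇒ r·2 = 625 − 1 = 624 ⇒ r = 312.
Block count: b = v(v − 1)/6 = 625·624/6 = 390000/6 = 65000.

r = 312, b = 65000.


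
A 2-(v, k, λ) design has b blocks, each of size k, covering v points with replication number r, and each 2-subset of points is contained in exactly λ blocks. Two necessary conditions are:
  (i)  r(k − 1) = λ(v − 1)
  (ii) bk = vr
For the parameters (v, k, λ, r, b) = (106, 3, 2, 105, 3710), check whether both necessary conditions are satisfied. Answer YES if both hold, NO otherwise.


Condition (i): r(k − 1) = 105·2 = 210; λ(v − 1) = 2·105 = 210. Match? YES.
Condition (ii): bk = 3710·3 = 11130; vr = 106·105 = 11130. Match? YES.
Both conditions hold? YES.

YES


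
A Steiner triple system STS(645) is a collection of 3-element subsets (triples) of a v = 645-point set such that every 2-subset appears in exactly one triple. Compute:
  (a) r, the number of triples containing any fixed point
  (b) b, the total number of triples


An STS(v) is a 2-(v, 3, 1) BIBD: block size k = 3, λ = 1.
Replication: r(k − 1) = λ(v − 1) ⇒ r·2 = 645 − 1 = 644 ⇒ r = 322.
Block count: bk = vr ⇒ b·3 = 645·322 = 207690 ⇒ b = 69230.
(Check via b = v(v − 1)/6 = 645·644/6 = 415380/6 = 69230.)

r = 322, b = 69230.


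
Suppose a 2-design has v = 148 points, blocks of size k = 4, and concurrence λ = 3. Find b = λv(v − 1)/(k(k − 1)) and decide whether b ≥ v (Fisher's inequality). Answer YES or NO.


b = λv(v − 1)/(k(k − 1)) = 3·148·147/(4·3) = 65268/12 = 5439.
Compare with v = 148: b ≥ v, so Fisher's inequality holds.

YES


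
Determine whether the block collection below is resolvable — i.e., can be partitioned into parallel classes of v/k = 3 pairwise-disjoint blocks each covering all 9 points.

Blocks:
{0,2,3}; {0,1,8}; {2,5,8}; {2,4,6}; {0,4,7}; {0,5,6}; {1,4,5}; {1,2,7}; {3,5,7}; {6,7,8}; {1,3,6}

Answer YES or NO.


v = 9, block size k = 3, number of blocks = 11.
For resolvability, blocks must partition into parallel classes of size v/k = 3.
Total blocks must therefore be a multiple of 3: 11 = 3·3 + 2 ⇒ not divisible ✗.
Resolvable? NO.

NO


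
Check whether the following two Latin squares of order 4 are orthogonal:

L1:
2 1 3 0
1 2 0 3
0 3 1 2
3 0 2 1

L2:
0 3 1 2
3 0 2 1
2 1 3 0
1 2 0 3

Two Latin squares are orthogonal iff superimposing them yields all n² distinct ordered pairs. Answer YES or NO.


Form the n² = 16 superimposed pairs (L1[i][j], L2[i][j]), row by row (rows and columns indexed from 0):
row 0: (2,0) (1,3) (3,1) (0,2)
row 1: (1,3) (2,0) (0,2) (3,1)
row 2: (0,2) (3,1) (1,3) (2,0)
row 3: (3,1) (0,2) (2,0) (1,3)
Orthogonality requires all 16 pairs distinct.
But the pair (1,3) repeats: cell (0,1) has L1 = 1, L2 = 3, and cell (1,0) has L1 = 1, L2 = 3.
A repeated pair means some other pair never occurs (only 4 distinct pairs out of 16), so the squares are not orthogonal.
Conclusion: NO.

NO


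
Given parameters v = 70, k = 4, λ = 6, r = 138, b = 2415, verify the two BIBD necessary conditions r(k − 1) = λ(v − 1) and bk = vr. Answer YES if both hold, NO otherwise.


Condition (i): r(k − 1) = 138·3 = 414; λ(v − 1) = 6·69 = 414. Match? YES.
Condition (ii): bk = 2415·4 = 9660; vr = 70·138 = 9660. Match? YES.
Both conditions hold? YES.

YES


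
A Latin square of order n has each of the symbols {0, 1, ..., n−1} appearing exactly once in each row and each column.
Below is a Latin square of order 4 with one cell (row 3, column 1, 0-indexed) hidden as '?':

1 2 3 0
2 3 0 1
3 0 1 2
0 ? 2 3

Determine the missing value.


Row 3 contains symbols [0, 2, 3] — missing [1].
Column 1 contains symbols [0, 2, 3] — missing [1].
The missing symbol must appear in both missing sets; intersection = [1].
Therefore the hidden value is 1.

Missing value = 1.


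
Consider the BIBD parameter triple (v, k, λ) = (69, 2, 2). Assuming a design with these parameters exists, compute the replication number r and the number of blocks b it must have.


Any 2-(v, k, λ) BIBD satisfies two necessary conditions:
  (i)  Each point sits in r blocks, and counting incidences through any fixed point gives r(k − 1) = λ(v − 1), so r = λ(v − 1)/(k − 1).
  (ii) Total incidences bk = vr, so b = vr/k.
Step 1: r = λ(v − 1)/(k − 1) = 2·(69 − 1)/(2 − 1) = 2·68/1 = 136/1 = 136.
Step 2: b = vr/k = 69·136/2 = 9384/2 = 4692.
Check integrality: r = 136 ∈ Z ✓, b = 4692 ∈ Z ✓.
(These identities are necessary conditions: they determine r and b for any design with these parameters, but do not by themselves prove that one exists.)

r = 136, b = 4692.


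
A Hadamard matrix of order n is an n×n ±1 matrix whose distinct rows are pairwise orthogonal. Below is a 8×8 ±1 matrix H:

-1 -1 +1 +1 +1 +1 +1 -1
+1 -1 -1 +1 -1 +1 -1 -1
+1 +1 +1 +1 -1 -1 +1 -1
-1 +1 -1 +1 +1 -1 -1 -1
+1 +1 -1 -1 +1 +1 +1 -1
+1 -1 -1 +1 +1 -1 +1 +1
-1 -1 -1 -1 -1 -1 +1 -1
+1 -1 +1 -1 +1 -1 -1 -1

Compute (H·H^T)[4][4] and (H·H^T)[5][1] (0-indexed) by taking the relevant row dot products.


Row 1 of H: [1, -1, -1, 1, -1, 1, -1, -1].
Row 4 of H: [1, 1, -1, -1, 1, 1, 1, -1].
Row 5 of H: [1, -1, -1, 1, 1, -1, 1, 1].
(H·H^T)[4][4] = Σ_j H[4][j]·H[4][j] = (1)² + (1)² + (-1)² + (-1)² + (1)² + (1)² + (1)² + (-1)² = 1 + 1 + 1 + 1 + 1 + 1 + 1 + 1 = 8.
(H·H^T)[5][1] = Σ_j H[5][j]·H[1][j] = (1)·(1) + (-1)·(-1) + (-1)·(-1) + (1)·(1) + (1)·(-1) + (-1)·(1) + (1)·(-1) + (1)·(-1) = 1 + 1 + 1 + 1 + -1 + -1 + -1 + -1 = 0.
So rows 5 and 1 are orthogonal; the diagonal entry equals n = 8.

(4,4) entry = 8; (5,1) entry = 0.


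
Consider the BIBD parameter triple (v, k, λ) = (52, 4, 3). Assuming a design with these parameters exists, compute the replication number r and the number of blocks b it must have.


Any 2-(v, k, λ) BIBD satisfies two necessary conditions:
  (i)  Each point sits in r blocks, and counting incidences through any fixed point gives r(k − 1) = λ(v − 1), so r = λ(v − 1)/(k − 1).
  (ii) Total incidences bk = vr, so b = vr/k.
Step 1: r = λ(v − 1)/(k − 1) = 3·(52 − 1)/(4 − 1) = 3·51/3 = 153/3 = 51.
Step 2: b = vr/k = 52·51/4 = 2652/4 = 663.
Check integrality: r = 51 ∈ Z ✓, b = 663 ∈ Z ✓.
(These identities are necessary conditions: they determine r and b for any design with these parameters, but do not by themselves prove that one exists.)

r = 51, b = 663.


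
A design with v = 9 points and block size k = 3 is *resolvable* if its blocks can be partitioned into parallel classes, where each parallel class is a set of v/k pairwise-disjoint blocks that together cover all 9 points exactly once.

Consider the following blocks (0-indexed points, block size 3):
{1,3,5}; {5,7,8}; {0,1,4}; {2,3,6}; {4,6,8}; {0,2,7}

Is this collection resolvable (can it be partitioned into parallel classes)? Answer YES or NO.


v = 9, block size k = 3, number of blocks = 6.
For resolvability, blocks must partition into parallel classes of size v/k = 3.
Total blocks must therefore be a multiple of 3: 6 = 3·2 + 0 ⇒ divisible ✓.
Greedy packing gives 2 candidate class(es). Each should be a full parallel class (size 3, covers all 9 points).
  Class 1 (3 blocks): {1,3,5}; {4,6,8}; {0,2,7}. Points covered: [0, 1, 2, 3, 4, 5, 6, 7, 8].
  Class 2 (3 blocks): {5,7,8}; {0,1,4}; {2,3,6}. Points covered: [0, 1, 2, 3, 4, 5, 6, 7, 8].
All classes full (size 3)? YES. All classes cover every point? YES.
Resolvable? YES.

YES


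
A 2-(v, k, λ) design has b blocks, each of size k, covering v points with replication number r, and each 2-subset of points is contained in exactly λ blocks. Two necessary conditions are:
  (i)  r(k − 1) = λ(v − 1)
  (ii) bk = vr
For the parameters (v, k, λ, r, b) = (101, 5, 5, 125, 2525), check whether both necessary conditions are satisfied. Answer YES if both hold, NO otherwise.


Condition (i): r(k − 1) = 125·4 = 500; λ(v − 1) = 5·100 = 500. Match? YES.
Condition (ii): bk = 2525·5 = 12625; vr = 101·125 = 12625. Match? YES.
Both conditions hold? YES.

YES


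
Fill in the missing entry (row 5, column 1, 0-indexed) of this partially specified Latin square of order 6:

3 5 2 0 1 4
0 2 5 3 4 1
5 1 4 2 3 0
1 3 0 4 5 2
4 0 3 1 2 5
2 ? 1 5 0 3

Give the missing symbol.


Row 5 contains symbols [0, 1, 2, 3, 5] — missing [4].
Column 1 contains symbols [0, 1, 2, 3, 5] — missing [4].
The missing symbol must appear in both missing sets; intersection = [4].
Therefore the hidden value is 4.

Missing value = 4.


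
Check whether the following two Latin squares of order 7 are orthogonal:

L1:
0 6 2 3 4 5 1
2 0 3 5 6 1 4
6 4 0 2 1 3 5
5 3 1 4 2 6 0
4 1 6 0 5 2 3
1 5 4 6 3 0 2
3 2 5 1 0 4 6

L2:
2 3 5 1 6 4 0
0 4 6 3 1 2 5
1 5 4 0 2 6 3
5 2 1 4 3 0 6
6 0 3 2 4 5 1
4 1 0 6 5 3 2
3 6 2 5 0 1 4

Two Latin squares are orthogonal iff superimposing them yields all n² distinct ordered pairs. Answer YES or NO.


Form the n² = 49 superimposed pairs (L1[i][j], L2[i][j]), row by row (rows and columns indexed from 0):
row 0: (0,2) (6,3) (2,5) (3,1) (4,6) (5,4) (1,0)
row 1: (2,0) (0,4) (3,6) (5,3) (6,1) (1,2) (4,5)
row 2: (6,1) (4,5) (0,4) (2,0) (1,2) (3,6) (5,3)
row 3: (5,5) (3,2) (1,1) (4,4) (2,3) (6,0) (0,6)
row 4: (4,6) (1,0) (6,3) (0,2) (5,4) (2,5) (3,1)
row 5: (1,4) (5,1) (4,0) (6,6) (3,5) (0,3) (2,2)
row 6: (3,3) (2,6) (5,2) (1,5) (0,0) (4,1) (6,4)
Orthogonality requires all 49 pairs distinct.
But the pair (6,1) repeats: cell (1,4) has L1 = 6, L2 = 1, and cell (2,0) has L1 = 6, L2 = 1.
A repeated pair means some other pair never occurs (only 35 distinct pairs out of 49), so the squares are not orthogonal.
Conclusion: NO.

NO
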